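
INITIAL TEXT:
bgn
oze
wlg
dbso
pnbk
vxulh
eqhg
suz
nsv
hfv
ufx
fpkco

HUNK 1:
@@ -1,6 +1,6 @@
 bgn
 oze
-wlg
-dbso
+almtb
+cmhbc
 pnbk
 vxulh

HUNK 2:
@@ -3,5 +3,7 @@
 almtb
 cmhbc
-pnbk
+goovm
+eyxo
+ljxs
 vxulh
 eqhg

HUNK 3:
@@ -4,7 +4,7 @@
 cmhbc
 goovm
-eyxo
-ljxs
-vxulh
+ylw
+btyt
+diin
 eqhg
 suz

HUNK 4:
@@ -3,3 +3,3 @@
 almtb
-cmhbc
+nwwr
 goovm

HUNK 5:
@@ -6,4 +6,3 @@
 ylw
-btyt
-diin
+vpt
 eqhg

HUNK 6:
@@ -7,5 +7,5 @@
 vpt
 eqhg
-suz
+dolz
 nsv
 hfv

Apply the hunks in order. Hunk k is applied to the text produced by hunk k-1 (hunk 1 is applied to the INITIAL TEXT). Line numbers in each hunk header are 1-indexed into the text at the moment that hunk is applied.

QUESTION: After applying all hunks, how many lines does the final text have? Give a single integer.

Answer: 13

Derivation:
Hunk 1: at line 1 remove [wlg,dbso] add [almtb,cmhbc] -> 12 lines: bgn oze almtb cmhbc pnbk vxulh eqhg suz nsv hfv ufx fpkco
Hunk 2: at line 3 remove [pnbk] add [goovm,eyxo,ljxs] -> 14 lines: bgn oze almtb cmhbc goovm eyxo ljxs vxulh eqhg suz nsv hfv ufx fpkco
Hunk 3: at line 4 remove [eyxo,ljxs,vxulh] add [ylw,btyt,diin] -> 14 lines: bgn oze almtb cmhbc goovm ylw btyt diin eqhg suz nsv hfv ufx fpkco
Hunk 4: at line 3 remove [cmhbc] add [nwwr] -> 14 lines: bgn oze almtb nwwr goovm ylw btyt diin eqhg suz nsv hfv ufx fpkco
Hunk 5: at line 6 remove [btyt,diin] add [vpt] -> 13 lines: bgn oze almtb nwwr goovm ylw vpt eqhg suz nsv hfv ufx fpkco
Hunk 6: at line 7 remove [suz] add [dolz] -> 13 lines: bgn oze almtb nwwr goovm ylw vpt eqhg dolz nsv hfv ufx fpkco
Final line count: 13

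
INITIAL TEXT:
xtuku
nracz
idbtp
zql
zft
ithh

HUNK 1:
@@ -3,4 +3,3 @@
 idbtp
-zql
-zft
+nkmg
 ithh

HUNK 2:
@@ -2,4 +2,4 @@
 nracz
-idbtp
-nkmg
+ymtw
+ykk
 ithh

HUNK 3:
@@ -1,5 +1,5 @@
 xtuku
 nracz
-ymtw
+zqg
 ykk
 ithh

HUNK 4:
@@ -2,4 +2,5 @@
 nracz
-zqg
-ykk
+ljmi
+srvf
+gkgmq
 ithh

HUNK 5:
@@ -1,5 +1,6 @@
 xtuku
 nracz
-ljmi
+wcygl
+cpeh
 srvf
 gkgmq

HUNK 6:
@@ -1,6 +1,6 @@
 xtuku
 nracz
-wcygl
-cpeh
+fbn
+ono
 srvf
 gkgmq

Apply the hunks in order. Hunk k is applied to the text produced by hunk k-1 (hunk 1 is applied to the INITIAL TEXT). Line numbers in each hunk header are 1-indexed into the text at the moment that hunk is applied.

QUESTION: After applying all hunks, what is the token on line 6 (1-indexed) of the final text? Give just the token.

Answer: gkgmq

Derivation:
Hunk 1: at line 3 remove [zql,zft] add [nkmg] -> 5 lines: xtuku nracz idbtp nkmg ithh
Hunk 2: at line 2 remove [idbtp,nkmg] add [ymtw,ykk] -> 5 lines: xtuku nracz ymtw ykk ithh
Hunk 3: at line 1 remove [ymtw] add [zqg] -> 5 lines: xtuku nracz zqg ykk ithh
Hunk 4: at line 2 remove [zqg,ykk] add [ljmi,srvf,gkgmq] -> 6 lines: xtuku nracz ljmi srvf gkgmq ithh
Hunk 5: at line 1 remove [ljmi] add [wcygl,cpeh] -> 7 lines: xtuku nracz wcygl cpeh srvf gkgmq ithh
Hunk 6: at line 1 remove [wcygl,cpeh] add [fbn,ono] -> 7 lines: xtuku nracz fbn ono srvf gkgmq ithh
Final line 6: gkgmq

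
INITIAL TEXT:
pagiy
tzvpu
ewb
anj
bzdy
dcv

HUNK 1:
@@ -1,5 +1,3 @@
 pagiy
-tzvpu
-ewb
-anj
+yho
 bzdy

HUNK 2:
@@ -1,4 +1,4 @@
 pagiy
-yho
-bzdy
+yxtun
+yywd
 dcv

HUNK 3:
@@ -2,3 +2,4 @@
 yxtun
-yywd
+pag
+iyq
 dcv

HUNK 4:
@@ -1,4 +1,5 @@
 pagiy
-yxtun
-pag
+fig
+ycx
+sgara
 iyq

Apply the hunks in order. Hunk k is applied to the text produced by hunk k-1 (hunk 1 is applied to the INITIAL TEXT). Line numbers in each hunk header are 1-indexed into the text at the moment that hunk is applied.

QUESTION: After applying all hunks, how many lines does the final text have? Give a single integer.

Hunk 1: at line 1 remove [tzvpu,ewb,anj] add [yho] -> 4 lines: pagiy yho bzdy dcv
Hunk 2: at line 1 remove [yho,bzdy] add [yxtun,yywd] -> 4 lines: pagiy yxtun yywd dcv
Hunk 3: at line 2 remove [yywd] add [pag,iyq] -> 5 lines: pagiy yxtun pag iyq dcv
Hunk 4: at line 1 remove [yxtun,pag] add [fig,ycx,sgara] -> 6 lines: pagiy fig ycx sgara iyq dcv
Final line count: 6

Answer: 6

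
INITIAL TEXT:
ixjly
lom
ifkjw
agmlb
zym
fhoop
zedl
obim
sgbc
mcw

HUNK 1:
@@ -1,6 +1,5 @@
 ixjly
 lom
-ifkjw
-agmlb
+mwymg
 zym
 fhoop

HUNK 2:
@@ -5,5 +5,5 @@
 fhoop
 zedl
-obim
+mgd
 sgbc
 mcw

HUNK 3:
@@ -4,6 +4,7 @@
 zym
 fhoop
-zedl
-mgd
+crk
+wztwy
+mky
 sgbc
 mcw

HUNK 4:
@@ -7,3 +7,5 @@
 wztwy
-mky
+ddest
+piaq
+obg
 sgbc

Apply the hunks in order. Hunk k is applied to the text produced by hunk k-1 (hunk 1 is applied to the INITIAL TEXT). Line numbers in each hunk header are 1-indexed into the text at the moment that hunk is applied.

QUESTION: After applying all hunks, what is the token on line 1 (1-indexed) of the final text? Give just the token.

Hunk 1: at line 1 remove [ifkjw,agmlb] add [mwymg] -> 9 lines: ixjly lom mwymg zym fhoop zedl obim sgbc mcw
Hunk 2: at line 5 remove [obim] add [mgd] -> 9 lines: ixjly lom mwymg zym fhoop zedl mgd sgbc mcw
Hunk 3: at line 4 remove [zedl,mgd] add [crk,wztwy,mky] -> 10 lines: ixjly lom mwymg zym fhoop crk wztwy mky sgbc mcw
Hunk 4: at line 7 remove [mky] add [ddest,piaq,obg] -> 12 lines: ixjly lom mwymg zym fhoop crk wztwy ddest piaq obg sgbc mcw
Final line 1: ixjly

Answer: ixjly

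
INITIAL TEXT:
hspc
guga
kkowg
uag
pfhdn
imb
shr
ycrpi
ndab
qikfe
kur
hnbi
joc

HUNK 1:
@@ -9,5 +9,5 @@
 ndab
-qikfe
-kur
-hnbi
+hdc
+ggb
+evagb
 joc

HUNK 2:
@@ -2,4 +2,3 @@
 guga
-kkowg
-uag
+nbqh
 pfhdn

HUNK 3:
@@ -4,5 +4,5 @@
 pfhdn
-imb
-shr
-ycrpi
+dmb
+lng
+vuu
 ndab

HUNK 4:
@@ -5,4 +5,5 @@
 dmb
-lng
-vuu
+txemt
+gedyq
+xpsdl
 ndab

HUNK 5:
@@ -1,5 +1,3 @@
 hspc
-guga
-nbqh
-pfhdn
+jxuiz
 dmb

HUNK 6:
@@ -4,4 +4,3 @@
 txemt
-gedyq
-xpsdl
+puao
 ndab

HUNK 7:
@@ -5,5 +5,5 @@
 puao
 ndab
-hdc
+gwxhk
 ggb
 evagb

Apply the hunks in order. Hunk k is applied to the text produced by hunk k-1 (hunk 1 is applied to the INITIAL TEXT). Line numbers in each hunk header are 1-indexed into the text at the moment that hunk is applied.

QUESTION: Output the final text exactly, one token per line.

Answer: hspc
jxuiz
dmb
txemt
puao
ndab
gwxhk
ggb
evagb
joc

Derivation:
Hunk 1: at line 9 remove [qikfe,kur,hnbi] add [hdc,ggb,evagb] -> 13 lines: hspc guga kkowg uag pfhdn imb shr ycrpi ndab hdc ggb evagb joc
Hunk 2: at line 2 remove [kkowg,uag] add [nbqh] -> 12 lines: hspc guga nbqh pfhdn imb shr ycrpi ndab hdc ggb evagb joc
Hunk 3: at line 4 remove [imb,shr,ycrpi] add [dmb,lng,vuu] -> 12 lines: hspc guga nbqh pfhdn dmb lng vuu ndab hdc ggb evagb joc
Hunk 4: at line 5 remove [lng,vuu] add [txemt,gedyq,xpsdl] -> 13 lines: hspc guga nbqh pfhdn dmb txemt gedyq xpsdl ndab hdc ggb evagb joc
Hunk 5: at line 1 remove [guga,nbqh,pfhdn] add [jxuiz] -> 11 lines: hspc jxuiz dmb txemt gedyq xpsdl ndab hdc ggb evagb joc
Hunk 6: at line 4 remove [gedyq,xpsdl] add [puao] -> 10 lines: hspc jxuiz dmb txemt puao ndab hdc ggb evagb joc
Hunk 7: at line 5 remove [hdc] add [gwxhk] -> 10 lines: hspc jxuiz dmb txemt puao ndab gwxhk ggb evagb joc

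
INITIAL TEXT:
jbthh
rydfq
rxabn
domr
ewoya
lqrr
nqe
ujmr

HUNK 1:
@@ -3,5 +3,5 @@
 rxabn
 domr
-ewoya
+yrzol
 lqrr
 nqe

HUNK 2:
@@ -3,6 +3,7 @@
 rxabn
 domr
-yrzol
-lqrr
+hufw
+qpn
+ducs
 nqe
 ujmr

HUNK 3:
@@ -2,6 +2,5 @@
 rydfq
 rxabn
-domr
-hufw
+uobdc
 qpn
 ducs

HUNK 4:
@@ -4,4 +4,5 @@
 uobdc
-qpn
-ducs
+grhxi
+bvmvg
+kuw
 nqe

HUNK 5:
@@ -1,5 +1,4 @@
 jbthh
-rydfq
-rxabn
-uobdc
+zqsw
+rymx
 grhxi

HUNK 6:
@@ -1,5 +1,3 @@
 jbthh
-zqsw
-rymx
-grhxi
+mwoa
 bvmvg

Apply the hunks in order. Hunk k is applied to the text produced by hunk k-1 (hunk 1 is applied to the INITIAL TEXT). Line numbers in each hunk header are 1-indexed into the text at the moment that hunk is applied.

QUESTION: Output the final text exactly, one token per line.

Answer: jbthh
mwoa
bvmvg
kuw
nqe
ujmr

Derivation:
Hunk 1: at line 3 remove [ewoya] add [yrzol] -> 8 lines: jbthh rydfq rxabn domr yrzol lqrr nqe ujmr
Hunk 2: at line 3 remove [yrzol,lqrr] add [hufw,qpn,ducs] -> 9 lines: jbthh rydfq rxabn domr hufw qpn ducs nqe ujmr
Hunk 3: at line 2 remove [domr,hufw] add [uobdc] -> 8 lines: jbthh rydfq rxabn uobdc qpn ducs nqe ujmr
Hunk 4: at line 4 remove [qpn,ducs] add [grhxi,bvmvg,kuw] -> 9 lines: jbthh rydfq rxabn uobdc grhxi bvmvg kuw nqe ujmr
Hunk 5: at line 1 remove [rydfq,rxabn,uobdc] add [zqsw,rymx] -> 8 lines: jbthh zqsw rymx grhxi bvmvg kuw nqe ujmr
Hunk 6: at line 1 remove [zqsw,rymx,grhxi] add [mwoa] -> 6 lines: jbthh mwoa bvmvg kuw nqe ujmr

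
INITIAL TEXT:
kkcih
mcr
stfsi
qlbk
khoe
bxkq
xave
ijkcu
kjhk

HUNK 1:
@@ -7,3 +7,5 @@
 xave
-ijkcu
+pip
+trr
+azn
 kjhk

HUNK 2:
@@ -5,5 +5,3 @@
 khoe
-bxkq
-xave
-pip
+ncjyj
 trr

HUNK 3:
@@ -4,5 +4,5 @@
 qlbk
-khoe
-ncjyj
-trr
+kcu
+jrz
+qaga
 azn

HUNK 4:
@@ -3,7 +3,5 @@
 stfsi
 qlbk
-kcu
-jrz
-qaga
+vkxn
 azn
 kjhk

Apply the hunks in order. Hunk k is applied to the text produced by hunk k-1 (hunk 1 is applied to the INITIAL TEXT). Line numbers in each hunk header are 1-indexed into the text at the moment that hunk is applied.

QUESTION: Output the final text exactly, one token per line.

Answer: kkcih
mcr
stfsi
qlbk
vkxn
azn
kjhk

Derivation:
Hunk 1: at line 7 remove [ijkcu] add [pip,trr,azn] -> 11 lines: kkcih mcr stfsi qlbk khoe bxkq xave pip trr azn kjhk
Hunk 2: at line 5 remove [bxkq,xave,pip] add [ncjyj] -> 9 lines: kkcih mcr stfsi qlbk khoe ncjyj trr azn kjhk
Hunk 3: at line 4 remove [khoe,ncjyj,trr] add [kcu,jrz,qaga] -> 9 lines: kkcih mcr stfsi qlbk kcu jrz qaga azn kjhk
Hunk 4: at line 3 remove [kcu,jrz,qaga] add [vkxn] -> 7 lines: kkcih mcr stfsi qlbk vkxn azn kjhk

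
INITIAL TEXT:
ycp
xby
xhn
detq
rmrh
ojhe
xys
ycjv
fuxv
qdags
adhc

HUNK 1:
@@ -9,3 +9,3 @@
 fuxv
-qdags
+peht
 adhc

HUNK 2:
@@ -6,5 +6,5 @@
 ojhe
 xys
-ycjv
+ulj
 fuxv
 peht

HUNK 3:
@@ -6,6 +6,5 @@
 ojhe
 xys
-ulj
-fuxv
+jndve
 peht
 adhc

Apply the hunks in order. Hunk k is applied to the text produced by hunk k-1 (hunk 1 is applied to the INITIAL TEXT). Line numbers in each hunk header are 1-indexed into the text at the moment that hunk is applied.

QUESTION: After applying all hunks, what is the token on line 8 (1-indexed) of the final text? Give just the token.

Hunk 1: at line 9 remove [qdags] add [peht] -> 11 lines: ycp xby xhn detq rmrh ojhe xys ycjv fuxv peht adhc
Hunk 2: at line 6 remove [ycjv] add [ulj] -> 11 lines: ycp xby xhn detq rmrh ojhe xys ulj fuxv peht adhc
Hunk 3: at line 6 remove [ulj,fuxv] add [jndve] -> 10 lines: ycp xby xhn detq rmrh ojhe xys jndve peht adhc
Final line 8: jndve

Answer: jndve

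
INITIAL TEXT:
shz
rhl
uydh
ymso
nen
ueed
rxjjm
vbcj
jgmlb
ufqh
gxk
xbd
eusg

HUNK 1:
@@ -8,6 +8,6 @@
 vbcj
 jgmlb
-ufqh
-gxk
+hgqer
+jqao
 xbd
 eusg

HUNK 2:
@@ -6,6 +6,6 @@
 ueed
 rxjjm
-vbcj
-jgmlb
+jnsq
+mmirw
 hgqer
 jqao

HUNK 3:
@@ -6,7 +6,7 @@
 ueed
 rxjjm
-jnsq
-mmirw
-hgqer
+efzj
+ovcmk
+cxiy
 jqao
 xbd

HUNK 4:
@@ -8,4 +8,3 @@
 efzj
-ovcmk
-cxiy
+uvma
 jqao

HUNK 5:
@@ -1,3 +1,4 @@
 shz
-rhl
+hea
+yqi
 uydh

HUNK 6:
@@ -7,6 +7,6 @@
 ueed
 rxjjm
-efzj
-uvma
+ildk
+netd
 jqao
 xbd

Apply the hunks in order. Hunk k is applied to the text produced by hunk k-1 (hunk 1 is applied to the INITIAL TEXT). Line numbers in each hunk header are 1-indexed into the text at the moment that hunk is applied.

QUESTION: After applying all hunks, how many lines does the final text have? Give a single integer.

Hunk 1: at line 8 remove [ufqh,gxk] add [hgqer,jqao] -> 13 lines: shz rhl uydh ymso nen ueed rxjjm vbcj jgmlb hgqer jqao xbd eusg
Hunk 2: at line 6 remove [vbcj,jgmlb] add [jnsq,mmirw] -> 13 lines: shz rhl uydh ymso nen ueed rxjjm jnsq mmirw hgqer jqao xbd eusg
Hunk 3: at line 6 remove [jnsq,mmirw,hgqer] add [efzj,ovcmk,cxiy] -> 13 lines: shz rhl uydh ymso nen ueed rxjjm efzj ovcmk cxiy jqao xbd eusg
Hunk 4: at line 8 remove [ovcmk,cxiy] add [uvma] -> 12 lines: shz rhl uydh ymso nen ueed rxjjm efzj uvma jqao xbd eusg
Hunk 5: at line 1 remove [rhl] add [hea,yqi] -> 13 lines: shz hea yqi uydh ymso nen ueed rxjjm efzj uvma jqao xbd eusg
Hunk 6: at line 7 remove [efzj,uvma] add [ildk,netd] -> 13 lines: shz hea yqi uydh ymso nen ueed rxjjm ildk netd jqao xbd eusg
Final line count: 13

Answer: 13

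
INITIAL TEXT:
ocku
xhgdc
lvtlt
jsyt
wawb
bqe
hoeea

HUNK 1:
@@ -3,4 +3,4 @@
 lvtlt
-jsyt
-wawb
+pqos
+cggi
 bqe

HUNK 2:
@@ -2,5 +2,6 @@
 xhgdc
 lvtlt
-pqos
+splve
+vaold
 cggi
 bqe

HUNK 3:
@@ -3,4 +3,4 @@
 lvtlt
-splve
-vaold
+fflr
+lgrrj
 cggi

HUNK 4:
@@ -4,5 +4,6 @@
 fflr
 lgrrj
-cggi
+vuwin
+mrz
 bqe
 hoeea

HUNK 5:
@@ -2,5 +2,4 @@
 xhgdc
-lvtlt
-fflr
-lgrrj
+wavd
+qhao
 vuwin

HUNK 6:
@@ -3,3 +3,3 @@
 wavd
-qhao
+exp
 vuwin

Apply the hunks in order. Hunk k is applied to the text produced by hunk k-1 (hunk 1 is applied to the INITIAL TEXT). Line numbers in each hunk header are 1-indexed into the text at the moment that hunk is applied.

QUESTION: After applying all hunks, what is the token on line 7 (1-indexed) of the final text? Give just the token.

Hunk 1: at line 3 remove [jsyt,wawb] add [pqos,cggi] -> 7 lines: ocku xhgdc lvtlt pqos cggi bqe hoeea
Hunk 2: at line 2 remove [pqos] add [splve,vaold] -> 8 lines: ocku xhgdc lvtlt splve vaold cggi bqe hoeea
Hunk 3: at line 3 remove [splve,vaold] add [fflr,lgrrj] -> 8 lines: ocku xhgdc lvtlt fflr lgrrj cggi bqe hoeea
Hunk 4: at line 4 remove [cggi] add [vuwin,mrz] -> 9 lines: ocku xhgdc lvtlt fflr lgrrj vuwin mrz bqe hoeea
Hunk 5: at line 2 remove [lvtlt,fflr,lgrrj] add [wavd,qhao] -> 8 lines: ocku xhgdc wavd qhao vuwin mrz bqe hoeea
Hunk 6: at line 3 remove [qhao] add [exp] -> 8 lines: ocku xhgdc wavd exp vuwin mrz bqe hoeea
Final line 7: bqe

Answer: bqe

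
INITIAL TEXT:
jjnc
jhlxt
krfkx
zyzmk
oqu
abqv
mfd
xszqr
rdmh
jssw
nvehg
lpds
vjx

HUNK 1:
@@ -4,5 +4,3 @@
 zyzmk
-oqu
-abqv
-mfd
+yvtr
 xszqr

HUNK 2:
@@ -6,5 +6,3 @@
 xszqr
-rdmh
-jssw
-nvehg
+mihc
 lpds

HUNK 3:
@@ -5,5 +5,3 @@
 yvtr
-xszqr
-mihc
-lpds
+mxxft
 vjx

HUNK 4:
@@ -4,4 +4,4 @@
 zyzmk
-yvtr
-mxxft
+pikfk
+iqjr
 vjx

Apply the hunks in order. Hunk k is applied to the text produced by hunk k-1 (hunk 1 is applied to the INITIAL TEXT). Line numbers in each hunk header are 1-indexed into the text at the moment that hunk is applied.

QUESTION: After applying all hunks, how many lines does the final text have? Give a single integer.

Hunk 1: at line 4 remove [oqu,abqv,mfd] add [yvtr] -> 11 lines: jjnc jhlxt krfkx zyzmk yvtr xszqr rdmh jssw nvehg lpds vjx
Hunk 2: at line 6 remove [rdmh,jssw,nvehg] add [mihc] -> 9 lines: jjnc jhlxt krfkx zyzmk yvtr xszqr mihc lpds vjx
Hunk 3: at line 5 remove [xszqr,mihc,lpds] add [mxxft] -> 7 lines: jjnc jhlxt krfkx zyzmk yvtr mxxft vjx
Hunk 4: at line 4 remove [yvtr,mxxft] add [pikfk,iqjr] -> 7 lines: jjnc jhlxt krfkx zyzmk pikfk iqjr vjx
Final line count: 7

Answer: 7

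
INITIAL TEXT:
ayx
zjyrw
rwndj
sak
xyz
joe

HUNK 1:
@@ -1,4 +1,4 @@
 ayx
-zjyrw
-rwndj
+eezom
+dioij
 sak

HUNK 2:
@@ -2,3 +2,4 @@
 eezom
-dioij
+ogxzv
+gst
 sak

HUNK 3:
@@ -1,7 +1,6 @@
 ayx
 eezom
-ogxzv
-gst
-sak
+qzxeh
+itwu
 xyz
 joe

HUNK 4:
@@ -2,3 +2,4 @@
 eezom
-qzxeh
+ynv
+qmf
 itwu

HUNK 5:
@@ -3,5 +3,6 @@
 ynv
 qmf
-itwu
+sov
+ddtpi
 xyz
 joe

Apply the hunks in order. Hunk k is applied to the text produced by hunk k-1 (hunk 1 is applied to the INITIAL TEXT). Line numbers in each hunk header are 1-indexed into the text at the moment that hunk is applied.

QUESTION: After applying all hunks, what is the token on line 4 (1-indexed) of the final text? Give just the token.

Answer: qmf

Derivation:
Hunk 1: at line 1 remove [zjyrw,rwndj] add [eezom,dioij] -> 6 lines: ayx eezom dioij sak xyz joe
Hunk 2: at line 2 remove [dioij] add [ogxzv,gst] -> 7 lines: ayx eezom ogxzv gst sak xyz joe
Hunk 3: at line 1 remove [ogxzv,gst,sak] add [qzxeh,itwu] -> 6 lines: ayx eezom qzxeh itwu xyz joe
Hunk 4: at line 2 remove [qzxeh] add [ynv,qmf] -> 7 lines: ayx eezom ynv qmf itwu xyz joe
Hunk 5: at line 3 remove [itwu] add [sov,ddtpi] -> 8 lines: ayx eezom ynv qmf sov ddtpi xyz joe
Final line 4: qmf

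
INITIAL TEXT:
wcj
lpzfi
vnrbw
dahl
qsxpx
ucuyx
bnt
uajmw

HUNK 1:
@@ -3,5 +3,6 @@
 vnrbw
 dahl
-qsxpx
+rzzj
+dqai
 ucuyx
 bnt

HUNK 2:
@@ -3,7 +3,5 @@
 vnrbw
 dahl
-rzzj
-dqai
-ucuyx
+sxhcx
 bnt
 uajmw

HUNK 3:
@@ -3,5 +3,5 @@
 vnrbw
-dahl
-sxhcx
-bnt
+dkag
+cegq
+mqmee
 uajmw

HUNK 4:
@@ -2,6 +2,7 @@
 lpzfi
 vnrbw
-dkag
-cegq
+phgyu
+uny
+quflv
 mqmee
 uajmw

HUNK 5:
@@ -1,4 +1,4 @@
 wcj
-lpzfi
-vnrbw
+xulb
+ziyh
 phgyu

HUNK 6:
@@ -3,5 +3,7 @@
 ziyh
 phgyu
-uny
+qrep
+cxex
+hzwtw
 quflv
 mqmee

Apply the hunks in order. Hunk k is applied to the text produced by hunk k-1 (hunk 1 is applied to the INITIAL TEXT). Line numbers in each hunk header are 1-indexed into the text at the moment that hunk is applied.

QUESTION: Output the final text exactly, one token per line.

Answer: wcj
xulb
ziyh
phgyu
qrep
cxex
hzwtw
quflv
mqmee
uajmw

Derivation:
Hunk 1: at line 3 remove [qsxpx] add [rzzj,dqai] -> 9 lines: wcj lpzfi vnrbw dahl rzzj dqai ucuyx bnt uajmw
Hunk 2: at line 3 remove [rzzj,dqai,ucuyx] add [sxhcx] -> 7 lines: wcj lpzfi vnrbw dahl sxhcx bnt uajmw
Hunk 3: at line 3 remove [dahl,sxhcx,bnt] add [dkag,cegq,mqmee] -> 7 lines: wcj lpzfi vnrbw dkag cegq mqmee uajmw
Hunk 4: at line 2 remove [dkag,cegq] add [phgyu,uny,quflv] -> 8 lines: wcj lpzfi vnrbw phgyu uny quflv mqmee uajmw
Hunk 5: at line 1 remove [lpzfi,vnrbw] add [xulb,ziyh] -> 8 lines: wcj xulb ziyh phgyu uny quflv mqmee uajmw
Hunk 6: at line 3 remove [uny] add [qrep,cxex,hzwtw] -> 10 lines: wcj xulb ziyh phgyu qrep cxex hzwtw quflv mqmee uajmw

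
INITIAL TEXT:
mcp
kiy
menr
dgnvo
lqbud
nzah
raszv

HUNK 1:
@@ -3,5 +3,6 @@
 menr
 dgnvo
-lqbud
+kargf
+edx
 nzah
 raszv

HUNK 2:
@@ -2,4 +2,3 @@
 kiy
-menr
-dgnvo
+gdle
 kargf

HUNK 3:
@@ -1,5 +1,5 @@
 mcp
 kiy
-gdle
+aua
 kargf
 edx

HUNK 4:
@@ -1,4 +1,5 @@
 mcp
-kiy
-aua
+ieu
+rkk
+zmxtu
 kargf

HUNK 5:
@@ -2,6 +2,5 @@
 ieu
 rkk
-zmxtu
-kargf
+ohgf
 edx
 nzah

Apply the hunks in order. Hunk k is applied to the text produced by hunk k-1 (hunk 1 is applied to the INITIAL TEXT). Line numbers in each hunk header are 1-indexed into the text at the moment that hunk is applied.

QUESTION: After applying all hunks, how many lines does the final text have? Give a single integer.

Hunk 1: at line 3 remove [lqbud] add [kargf,edx] -> 8 lines: mcp kiy menr dgnvo kargf edx nzah raszv
Hunk 2: at line 2 remove [menr,dgnvo] add [gdle] -> 7 lines: mcp kiy gdle kargf edx nzah raszv
Hunk 3: at line 1 remove [gdle] add [aua] -> 7 lines: mcp kiy aua kargf edx nzah raszv
Hunk 4: at line 1 remove [kiy,aua] add [ieu,rkk,zmxtu] -> 8 lines: mcp ieu rkk zmxtu kargf edx nzah raszv
Hunk 5: at line 2 remove [zmxtu,kargf] add [ohgf] -> 7 lines: mcp ieu rkk ohgf edx nzah raszv
Final line count: 7

Answer: 7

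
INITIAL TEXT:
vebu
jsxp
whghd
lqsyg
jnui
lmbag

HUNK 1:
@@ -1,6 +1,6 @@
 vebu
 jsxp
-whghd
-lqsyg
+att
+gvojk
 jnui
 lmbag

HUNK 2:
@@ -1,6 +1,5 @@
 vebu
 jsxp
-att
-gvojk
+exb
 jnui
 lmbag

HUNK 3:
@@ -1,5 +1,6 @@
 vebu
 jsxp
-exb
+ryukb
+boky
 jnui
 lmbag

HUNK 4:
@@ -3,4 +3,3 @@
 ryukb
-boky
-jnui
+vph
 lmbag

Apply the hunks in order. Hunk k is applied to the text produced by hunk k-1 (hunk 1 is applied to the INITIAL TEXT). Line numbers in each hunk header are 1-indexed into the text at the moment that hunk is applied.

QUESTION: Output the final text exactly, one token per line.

Answer: vebu
jsxp
ryukb
vph
lmbag

Derivation:
Hunk 1: at line 1 remove [whghd,lqsyg] add [att,gvojk] -> 6 lines: vebu jsxp att gvojk jnui lmbag
Hunk 2: at line 1 remove [att,gvojk] add [exb] -> 5 lines: vebu jsxp exb jnui lmbag
Hunk 3: at line 1 remove [exb] add [ryukb,boky] -> 6 lines: vebu jsxp ryukb boky jnui lmbag
Hunk 4: at line 3 remove [boky,jnui] add [vph] -> 5 lines: vebu jsxp ryukb vph lmbag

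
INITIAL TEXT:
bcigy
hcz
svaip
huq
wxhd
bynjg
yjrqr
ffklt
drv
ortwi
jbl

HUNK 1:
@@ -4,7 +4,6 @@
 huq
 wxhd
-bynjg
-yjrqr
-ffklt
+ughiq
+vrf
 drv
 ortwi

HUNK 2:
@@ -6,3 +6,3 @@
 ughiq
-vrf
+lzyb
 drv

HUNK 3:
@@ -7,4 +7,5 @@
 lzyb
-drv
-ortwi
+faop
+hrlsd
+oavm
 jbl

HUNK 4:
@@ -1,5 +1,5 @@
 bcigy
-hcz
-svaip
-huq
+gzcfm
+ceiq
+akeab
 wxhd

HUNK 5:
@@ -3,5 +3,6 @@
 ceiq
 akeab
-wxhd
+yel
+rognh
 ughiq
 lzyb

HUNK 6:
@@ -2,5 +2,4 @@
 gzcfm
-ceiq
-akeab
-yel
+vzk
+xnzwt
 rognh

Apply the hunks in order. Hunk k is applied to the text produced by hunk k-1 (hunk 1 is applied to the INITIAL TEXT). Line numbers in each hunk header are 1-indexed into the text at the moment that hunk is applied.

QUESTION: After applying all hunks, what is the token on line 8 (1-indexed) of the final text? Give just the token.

Hunk 1: at line 4 remove [bynjg,yjrqr,ffklt] add [ughiq,vrf] -> 10 lines: bcigy hcz svaip huq wxhd ughiq vrf drv ortwi jbl
Hunk 2: at line 6 remove [vrf] add [lzyb] -> 10 lines: bcigy hcz svaip huq wxhd ughiq lzyb drv ortwi jbl
Hunk 3: at line 7 remove [drv,ortwi] add [faop,hrlsd,oavm] -> 11 lines: bcigy hcz svaip huq wxhd ughiq lzyb faop hrlsd oavm jbl
Hunk 4: at line 1 remove [hcz,svaip,huq] add [gzcfm,ceiq,akeab] -> 11 lines: bcigy gzcfm ceiq akeab wxhd ughiq lzyb faop hrlsd oavm jbl
Hunk 5: at line 3 remove [wxhd] add [yel,rognh] -> 12 lines: bcigy gzcfm ceiq akeab yel rognh ughiq lzyb faop hrlsd oavm jbl
Hunk 6: at line 2 remove [ceiq,akeab,yel] add [vzk,xnzwt] -> 11 lines: bcigy gzcfm vzk xnzwt rognh ughiq lzyb faop hrlsd oavm jbl
Final line 8: faop

Answer: faop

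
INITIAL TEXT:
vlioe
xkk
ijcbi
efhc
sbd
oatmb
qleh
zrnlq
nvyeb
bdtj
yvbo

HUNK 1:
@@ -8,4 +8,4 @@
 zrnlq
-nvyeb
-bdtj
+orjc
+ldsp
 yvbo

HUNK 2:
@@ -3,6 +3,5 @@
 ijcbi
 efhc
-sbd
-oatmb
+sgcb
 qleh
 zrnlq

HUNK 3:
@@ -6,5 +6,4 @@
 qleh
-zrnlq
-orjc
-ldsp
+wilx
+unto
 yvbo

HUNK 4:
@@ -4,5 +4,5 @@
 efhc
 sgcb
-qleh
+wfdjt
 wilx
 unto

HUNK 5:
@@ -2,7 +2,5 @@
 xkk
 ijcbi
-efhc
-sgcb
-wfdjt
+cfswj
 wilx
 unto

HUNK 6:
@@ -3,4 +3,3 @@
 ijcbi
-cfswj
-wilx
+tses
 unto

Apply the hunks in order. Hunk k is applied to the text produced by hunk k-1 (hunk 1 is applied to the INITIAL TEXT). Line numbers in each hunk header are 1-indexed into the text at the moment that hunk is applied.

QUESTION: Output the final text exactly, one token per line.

Hunk 1: at line 8 remove [nvyeb,bdtj] add [orjc,ldsp] -> 11 lines: vlioe xkk ijcbi efhc sbd oatmb qleh zrnlq orjc ldsp yvbo
Hunk 2: at line 3 remove [sbd,oatmb] add [sgcb] -> 10 lines: vlioe xkk ijcbi efhc sgcb qleh zrnlq orjc ldsp yvbo
Hunk 3: at line 6 remove [zrnlq,orjc,ldsp] add [wilx,unto] -> 9 lines: vlioe xkk ijcbi efhc sgcb qleh wilx unto yvbo
Hunk 4: at line 4 remove [qleh] add [wfdjt] -> 9 lines: vlioe xkk ijcbi efhc sgcb wfdjt wilx unto yvbo
Hunk 5: at line 2 remove [efhc,sgcb,wfdjt] add [cfswj] -> 7 lines: vlioe xkk ijcbi cfswj wilx unto yvbo
Hunk 6: at line 3 remove [cfswj,wilx] add [tses] -> 6 lines: vlioe xkk ijcbi tses unto yvbo

Answer: vlioe
xkk
ijcbi
tses
unto
yvbo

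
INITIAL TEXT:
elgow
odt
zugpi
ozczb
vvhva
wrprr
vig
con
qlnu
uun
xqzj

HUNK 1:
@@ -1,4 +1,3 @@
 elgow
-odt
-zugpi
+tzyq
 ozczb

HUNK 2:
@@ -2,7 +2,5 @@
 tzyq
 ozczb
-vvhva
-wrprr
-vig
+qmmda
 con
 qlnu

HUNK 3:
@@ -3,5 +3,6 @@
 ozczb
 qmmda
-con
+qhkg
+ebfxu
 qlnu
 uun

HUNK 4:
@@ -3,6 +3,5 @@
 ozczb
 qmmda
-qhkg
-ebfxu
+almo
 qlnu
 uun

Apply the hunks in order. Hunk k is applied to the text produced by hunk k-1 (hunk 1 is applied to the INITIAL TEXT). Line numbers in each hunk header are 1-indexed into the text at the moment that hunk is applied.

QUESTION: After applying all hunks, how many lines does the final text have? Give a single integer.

Hunk 1: at line 1 remove [odt,zugpi] add [tzyq] -> 10 lines: elgow tzyq ozczb vvhva wrprr vig con qlnu uun xqzj
Hunk 2: at line 2 remove [vvhva,wrprr,vig] add [qmmda] -> 8 lines: elgow tzyq ozczb qmmda con qlnu uun xqzj
Hunk 3: at line 3 remove [con] add [qhkg,ebfxu] -> 9 lines: elgow tzyq ozczb qmmda qhkg ebfxu qlnu uun xqzj
Hunk 4: at line 3 remove [qhkg,ebfxu] add [almo] -> 8 lines: elgow tzyq ozczb qmmda almo qlnu uun xqzj
Final line count: 8

Answer: 8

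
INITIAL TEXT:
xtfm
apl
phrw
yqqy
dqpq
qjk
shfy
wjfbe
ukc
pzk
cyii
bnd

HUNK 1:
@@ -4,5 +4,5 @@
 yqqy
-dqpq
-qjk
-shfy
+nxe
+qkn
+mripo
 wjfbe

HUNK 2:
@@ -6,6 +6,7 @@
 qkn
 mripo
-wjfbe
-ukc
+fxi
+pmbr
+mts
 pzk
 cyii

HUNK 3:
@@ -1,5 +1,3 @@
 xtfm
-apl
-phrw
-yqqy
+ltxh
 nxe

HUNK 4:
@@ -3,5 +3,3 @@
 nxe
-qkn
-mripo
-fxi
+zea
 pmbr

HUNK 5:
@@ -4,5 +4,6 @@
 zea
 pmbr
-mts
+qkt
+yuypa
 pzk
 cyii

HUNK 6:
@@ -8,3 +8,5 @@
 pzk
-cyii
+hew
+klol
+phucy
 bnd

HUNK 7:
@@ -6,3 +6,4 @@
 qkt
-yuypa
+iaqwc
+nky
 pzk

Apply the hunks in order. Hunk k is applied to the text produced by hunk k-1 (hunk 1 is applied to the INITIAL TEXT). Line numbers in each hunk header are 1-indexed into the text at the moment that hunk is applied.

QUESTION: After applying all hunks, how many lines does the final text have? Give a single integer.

Hunk 1: at line 4 remove [dqpq,qjk,shfy] add [nxe,qkn,mripo] -> 12 lines: xtfm apl phrw yqqy nxe qkn mripo wjfbe ukc pzk cyii bnd
Hunk 2: at line 6 remove [wjfbe,ukc] add [fxi,pmbr,mts] -> 13 lines: xtfm apl phrw yqqy nxe qkn mripo fxi pmbr mts pzk cyii bnd
Hunk 3: at line 1 remove [apl,phrw,yqqy] add [ltxh] -> 11 lines: xtfm ltxh nxe qkn mripo fxi pmbr mts pzk cyii bnd
Hunk 4: at line 3 remove [qkn,mripo,fxi] add [zea] -> 9 lines: xtfm ltxh nxe zea pmbr mts pzk cyii bnd
Hunk 5: at line 4 remove [mts] add [qkt,yuypa] -> 10 lines: xtfm ltxh nxe zea pmbr qkt yuypa pzk cyii bnd
Hunk 6: at line 8 remove [cyii] add [hew,klol,phucy] -> 12 lines: xtfm ltxh nxe zea pmbr qkt yuypa pzk hew klol phucy bnd
Hunk 7: at line 6 remove [yuypa] add [iaqwc,nky] -> 13 lines: xtfm ltxh nxe zea pmbr qkt iaqwc nky pzk hew klol phucy bnd
Final line count: 13

Answer: 13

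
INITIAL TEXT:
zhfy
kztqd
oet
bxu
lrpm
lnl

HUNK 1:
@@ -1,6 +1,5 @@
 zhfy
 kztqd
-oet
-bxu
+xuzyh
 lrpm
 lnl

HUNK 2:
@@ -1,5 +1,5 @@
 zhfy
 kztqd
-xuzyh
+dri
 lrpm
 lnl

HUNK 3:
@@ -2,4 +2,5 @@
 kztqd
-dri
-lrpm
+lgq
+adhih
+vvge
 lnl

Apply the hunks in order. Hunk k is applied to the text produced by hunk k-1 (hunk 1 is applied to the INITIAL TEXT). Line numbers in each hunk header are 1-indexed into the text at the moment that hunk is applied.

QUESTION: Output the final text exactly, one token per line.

Hunk 1: at line 1 remove [oet,bxu] add [xuzyh] -> 5 lines: zhfy kztqd xuzyh lrpm lnl
Hunk 2: at line 1 remove [xuzyh] add [dri] -> 5 lines: zhfy kztqd dri lrpm lnl
Hunk 3: at line 2 remove [dri,lrpm] add [lgq,adhih,vvge] -> 6 lines: zhfy kztqd lgq adhih vvge lnl

Answer: zhfy
kztqd
lgq
adhih
vvge
lnl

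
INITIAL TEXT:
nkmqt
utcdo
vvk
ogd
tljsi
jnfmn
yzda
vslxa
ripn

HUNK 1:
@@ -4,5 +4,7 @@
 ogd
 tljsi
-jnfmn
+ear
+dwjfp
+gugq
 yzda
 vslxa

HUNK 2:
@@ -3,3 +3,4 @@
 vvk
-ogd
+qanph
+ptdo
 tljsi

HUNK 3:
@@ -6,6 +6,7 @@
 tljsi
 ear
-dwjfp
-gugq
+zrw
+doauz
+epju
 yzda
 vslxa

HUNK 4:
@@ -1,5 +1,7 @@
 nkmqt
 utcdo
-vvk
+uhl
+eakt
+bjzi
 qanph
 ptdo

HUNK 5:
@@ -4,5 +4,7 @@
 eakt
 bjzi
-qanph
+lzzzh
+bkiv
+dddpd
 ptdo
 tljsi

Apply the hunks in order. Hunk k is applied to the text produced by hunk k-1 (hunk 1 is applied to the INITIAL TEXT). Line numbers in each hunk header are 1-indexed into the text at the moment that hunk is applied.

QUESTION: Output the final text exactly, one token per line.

Hunk 1: at line 4 remove [jnfmn] add [ear,dwjfp,gugq] -> 11 lines: nkmqt utcdo vvk ogd tljsi ear dwjfp gugq yzda vslxa ripn
Hunk 2: at line 3 remove [ogd] add [qanph,ptdo] -> 12 lines: nkmqt utcdo vvk qanph ptdo tljsi ear dwjfp gugq yzda vslxa ripn
Hunk 3: at line 6 remove [dwjfp,gugq] add [zrw,doauz,epju] -> 13 lines: nkmqt utcdo vvk qanph ptdo tljsi ear zrw doauz epju yzda vslxa ripn
Hunk 4: at line 1 remove [vvk] add [uhl,eakt,bjzi] -> 15 lines: nkmqt utcdo uhl eakt bjzi qanph ptdo tljsi ear zrw doauz epju yzda vslxa ripn
Hunk 5: at line 4 remove [qanph] add [lzzzh,bkiv,dddpd] -> 17 lines: nkmqt utcdo uhl eakt bjzi lzzzh bkiv dddpd ptdo tljsi ear zrw doauz epju yzda vslxa ripn

Answer: nkmqt
utcdo
uhl
eakt
bjzi
lzzzh
bkiv
dddpd
ptdo
tljsi
ear
zrw
doauz
epju
yzda
vslxa
ripn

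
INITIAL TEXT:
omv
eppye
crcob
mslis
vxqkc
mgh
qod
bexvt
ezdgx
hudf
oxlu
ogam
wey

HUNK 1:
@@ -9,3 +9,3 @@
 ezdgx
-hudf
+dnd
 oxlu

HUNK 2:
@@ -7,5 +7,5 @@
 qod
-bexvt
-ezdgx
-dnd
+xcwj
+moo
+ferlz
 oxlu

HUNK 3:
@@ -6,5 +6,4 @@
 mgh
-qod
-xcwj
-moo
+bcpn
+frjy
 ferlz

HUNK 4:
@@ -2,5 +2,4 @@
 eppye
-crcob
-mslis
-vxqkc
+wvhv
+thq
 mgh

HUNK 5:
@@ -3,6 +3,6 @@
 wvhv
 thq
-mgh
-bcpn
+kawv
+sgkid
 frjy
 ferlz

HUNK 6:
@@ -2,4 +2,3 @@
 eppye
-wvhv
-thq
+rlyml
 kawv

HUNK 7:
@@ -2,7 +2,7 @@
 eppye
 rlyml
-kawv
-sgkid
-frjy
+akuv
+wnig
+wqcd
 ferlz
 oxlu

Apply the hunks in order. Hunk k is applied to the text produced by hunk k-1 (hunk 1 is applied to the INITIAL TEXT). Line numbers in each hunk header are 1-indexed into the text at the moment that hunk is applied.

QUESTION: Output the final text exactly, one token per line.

Answer: omv
eppye
rlyml
akuv
wnig
wqcd
ferlz
oxlu
ogam
wey

Derivation:
Hunk 1: at line 9 remove [hudf] add [dnd] -> 13 lines: omv eppye crcob mslis vxqkc mgh qod bexvt ezdgx dnd oxlu ogam wey
Hunk 2: at line 7 remove [bexvt,ezdgx,dnd] add [xcwj,moo,ferlz] -> 13 lines: omv eppye crcob mslis vxqkc mgh qod xcwj moo ferlz oxlu ogam wey
Hunk 3: at line 6 remove [qod,xcwj,moo] add [bcpn,frjy] -> 12 lines: omv eppye crcob mslis vxqkc mgh bcpn frjy ferlz oxlu ogam wey
Hunk 4: at line 2 remove [crcob,mslis,vxqkc] add [wvhv,thq] -> 11 lines: omv eppye wvhv thq mgh bcpn frjy ferlz oxlu ogam wey
Hunk 5: at line 3 remove [mgh,bcpn] add [kawv,sgkid] -> 11 lines: omv eppye wvhv thq kawv sgkid frjy ferlz oxlu ogam wey
Hunk 6: at line 2 remove [wvhv,thq] add [rlyml] -> 10 lines: omv eppye rlyml kawv sgkid frjy ferlz oxlu ogam wey
Hunk 7: at line 2 remove [kawv,sgkid,frjy] add [akuv,wnig,wqcd] -> 10 lines: omv eppye rlyml akuv wnig wqcd ferlz oxlu ogam wey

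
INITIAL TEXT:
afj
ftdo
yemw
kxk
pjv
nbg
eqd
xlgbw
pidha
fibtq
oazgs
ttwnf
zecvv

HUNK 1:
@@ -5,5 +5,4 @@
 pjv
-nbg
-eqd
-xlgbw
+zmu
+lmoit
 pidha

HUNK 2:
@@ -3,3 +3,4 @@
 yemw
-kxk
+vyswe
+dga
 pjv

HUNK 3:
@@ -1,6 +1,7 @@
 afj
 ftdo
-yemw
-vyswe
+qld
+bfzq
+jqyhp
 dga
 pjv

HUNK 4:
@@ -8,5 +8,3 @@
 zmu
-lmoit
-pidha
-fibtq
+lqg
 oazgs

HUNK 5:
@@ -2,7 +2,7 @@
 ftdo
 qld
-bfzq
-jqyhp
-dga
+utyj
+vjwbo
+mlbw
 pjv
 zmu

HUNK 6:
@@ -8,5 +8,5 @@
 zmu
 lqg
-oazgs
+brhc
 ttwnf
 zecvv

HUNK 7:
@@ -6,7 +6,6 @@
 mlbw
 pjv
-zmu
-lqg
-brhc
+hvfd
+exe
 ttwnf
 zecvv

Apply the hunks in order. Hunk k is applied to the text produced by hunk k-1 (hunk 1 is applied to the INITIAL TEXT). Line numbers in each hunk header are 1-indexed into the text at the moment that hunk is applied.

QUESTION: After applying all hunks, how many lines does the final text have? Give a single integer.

Answer: 11

Derivation:
Hunk 1: at line 5 remove [nbg,eqd,xlgbw] add [zmu,lmoit] -> 12 lines: afj ftdo yemw kxk pjv zmu lmoit pidha fibtq oazgs ttwnf zecvv
Hunk 2: at line 3 remove [kxk] add [vyswe,dga] -> 13 lines: afj ftdo yemw vyswe dga pjv zmu lmoit pidha fibtq oazgs ttwnf zecvv
Hunk 3: at line 1 remove [yemw,vyswe] add [qld,bfzq,jqyhp] -> 14 lines: afj ftdo qld bfzq jqyhp dga pjv zmu lmoit pidha fibtq oazgs ttwnf zecvv
Hunk 4: at line 8 remove [lmoit,pidha,fibtq] add [lqg] -> 12 lines: afj ftdo qld bfzq jqyhp dga pjv zmu lqg oazgs ttwnf zecvv
Hunk 5: at line 2 remove [bfzq,jqyhp,dga] add [utyj,vjwbo,mlbw] -> 12 lines: afj ftdo qld utyj vjwbo mlbw pjv zmu lqg oazgs ttwnf zecvv
Hunk 6: at line 8 remove [oazgs] add [brhc] -> 12 lines: afj ftdo qld utyj vjwbo mlbw pjv zmu lqg brhc ttwnf zecvv
Hunk 7: at line 6 remove [zmu,lqg,brhc] add [hvfd,exe] -> 11 lines: afj ftdo qld utyj vjwbo mlbw pjv hvfd exe ttwnf zecvv
Final line count: 11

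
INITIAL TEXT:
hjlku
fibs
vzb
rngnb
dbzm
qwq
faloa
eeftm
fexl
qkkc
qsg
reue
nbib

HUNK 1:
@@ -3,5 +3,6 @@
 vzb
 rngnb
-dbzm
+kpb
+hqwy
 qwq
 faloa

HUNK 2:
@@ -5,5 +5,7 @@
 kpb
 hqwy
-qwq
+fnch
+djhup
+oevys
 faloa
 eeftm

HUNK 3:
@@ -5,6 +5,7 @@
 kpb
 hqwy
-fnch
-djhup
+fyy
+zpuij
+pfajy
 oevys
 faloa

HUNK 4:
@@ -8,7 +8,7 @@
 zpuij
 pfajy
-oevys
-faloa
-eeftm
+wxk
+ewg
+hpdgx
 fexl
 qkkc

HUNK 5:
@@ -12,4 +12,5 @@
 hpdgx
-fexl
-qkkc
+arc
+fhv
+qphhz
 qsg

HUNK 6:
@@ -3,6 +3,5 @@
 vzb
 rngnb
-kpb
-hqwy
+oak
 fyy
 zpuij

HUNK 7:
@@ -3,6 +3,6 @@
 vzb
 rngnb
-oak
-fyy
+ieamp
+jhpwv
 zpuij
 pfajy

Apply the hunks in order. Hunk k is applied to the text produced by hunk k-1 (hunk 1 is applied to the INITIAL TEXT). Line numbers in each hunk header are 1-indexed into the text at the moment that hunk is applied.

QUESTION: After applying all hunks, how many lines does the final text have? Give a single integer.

Answer: 17

Derivation:
Hunk 1: at line 3 remove [dbzm] add [kpb,hqwy] -> 14 lines: hjlku fibs vzb rngnb kpb hqwy qwq faloa eeftm fexl qkkc qsg reue nbib
Hunk 2: at line 5 remove [qwq] add [fnch,djhup,oevys] -> 16 lines: hjlku fibs vzb rngnb kpb hqwy fnch djhup oevys faloa eeftm fexl qkkc qsg reue nbib
Hunk 3: at line 5 remove [fnch,djhup] add [fyy,zpuij,pfajy] -> 17 lines: hjlku fibs vzb rngnb kpb hqwy fyy zpuij pfajy oevys faloa eeftm fexl qkkc qsg reue nbib
Hunk 4: at line 8 remove [oevys,faloa,eeftm] add [wxk,ewg,hpdgx] -> 17 lines: hjlku fibs vzb rngnb kpb hqwy fyy zpuij pfajy wxk ewg hpdgx fexl qkkc qsg reue nbib
Hunk 5: at line 12 remove [fexl,qkkc] add [arc,fhv,qphhz] -> 18 lines: hjlku fibs vzb rngnb kpb hqwy fyy zpuij pfajy wxk ewg hpdgx arc fhv qphhz qsg reue nbib
Hunk 6: at line 3 remove [kpb,hqwy] add [oak] -> 17 lines: hjlku fibs vzb rngnb oak fyy zpuij pfajy wxk ewg hpdgx arc fhv qphhz qsg reue nbib
Hunk 7: at line 3 remove [oak,fyy] add [ieamp,jhpwv] -> 17 lines: hjlku fibs vzb rngnb ieamp jhpwv zpuij pfajy wxk ewg hpdgx arc fhv qphhz qsg reue nbib
Final line count: 17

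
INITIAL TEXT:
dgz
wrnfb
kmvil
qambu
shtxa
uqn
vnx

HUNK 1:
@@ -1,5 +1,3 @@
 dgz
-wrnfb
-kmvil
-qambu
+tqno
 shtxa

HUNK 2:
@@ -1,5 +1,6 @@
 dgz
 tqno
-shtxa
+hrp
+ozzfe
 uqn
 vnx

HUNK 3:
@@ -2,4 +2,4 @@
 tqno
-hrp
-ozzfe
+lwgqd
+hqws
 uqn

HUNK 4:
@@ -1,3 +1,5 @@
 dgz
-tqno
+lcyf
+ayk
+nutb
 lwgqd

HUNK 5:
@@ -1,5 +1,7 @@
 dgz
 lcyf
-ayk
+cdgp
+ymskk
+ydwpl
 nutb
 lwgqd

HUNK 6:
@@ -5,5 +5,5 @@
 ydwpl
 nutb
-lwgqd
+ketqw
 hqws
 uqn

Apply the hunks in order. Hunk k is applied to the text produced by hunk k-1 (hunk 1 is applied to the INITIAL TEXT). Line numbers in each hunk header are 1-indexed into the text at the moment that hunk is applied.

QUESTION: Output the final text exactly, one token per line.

Hunk 1: at line 1 remove [wrnfb,kmvil,qambu] add [tqno] -> 5 lines: dgz tqno shtxa uqn vnx
Hunk 2: at line 1 remove [shtxa] add [hrp,ozzfe] -> 6 lines: dgz tqno hrp ozzfe uqn vnx
Hunk 3: at line 2 remove [hrp,ozzfe] add [lwgqd,hqws] -> 6 lines: dgz tqno lwgqd hqws uqn vnx
Hunk 4: at line 1 remove [tqno] add [lcyf,ayk,nutb] -> 8 lines: dgz lcyf ayk nutb lwgqd hqws uqn vnx
Hunk 5: at line 1 remove [ayk] add [cdgp,ymskk,ydwpl] -> 10 lines: dgz lcyf cdgp ymskk ydwpl nutb lwgqd hqws uqn vnx
Hunk 6: at line 5 remove [lwgqd] add [ketqw] -> 10 lines: dgz lcyf cdgp ymskk ydwpl nutb ketqw hqws uqn vnx

Answer: dgz
lcyf
cdgp
ymskk
ydwpl
nutb
ketqw
hqws
uqn
vnx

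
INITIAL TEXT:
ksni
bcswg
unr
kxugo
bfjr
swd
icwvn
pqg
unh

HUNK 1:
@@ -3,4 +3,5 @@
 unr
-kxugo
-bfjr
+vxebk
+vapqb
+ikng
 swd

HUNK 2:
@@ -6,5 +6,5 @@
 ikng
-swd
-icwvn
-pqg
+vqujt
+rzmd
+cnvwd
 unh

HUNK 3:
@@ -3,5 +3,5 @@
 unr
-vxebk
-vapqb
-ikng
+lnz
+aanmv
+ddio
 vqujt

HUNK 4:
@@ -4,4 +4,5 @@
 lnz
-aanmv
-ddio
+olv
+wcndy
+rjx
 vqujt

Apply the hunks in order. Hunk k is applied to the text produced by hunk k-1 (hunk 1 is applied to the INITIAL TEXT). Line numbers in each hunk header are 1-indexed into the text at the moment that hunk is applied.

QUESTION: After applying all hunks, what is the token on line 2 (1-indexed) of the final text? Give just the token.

Hunk 1: at line 3 remove [kxugo,bfjr] add [vxebk,vapqb,ikng] -> 10 lines: ksni bcswg unr vxebk vapqb ikng swd icwvn pqg unh
Hunk 2: at line 6 remove [swd,icwvn,pqg] add [vqujt,rzmd,cnvwd] -> 10 lines: ksni bcswg unr vxebk vapqb ikng vqujt rzmd cnvwd unh
Hunk 3: at line 3 remove [vxebk,vapqb,ikng] add [lnz,aanmv,ddio] -> 10 lines: ksni bcswg unr lnz aanmv ddio vqujt rzmd cnvwd unh
Hunk 4: at line 4 remove [aanmv,ddio] add [olv,wcndy,rjx] -> 11 lines: ksni bcswg unr lnz olv wcndy rjx vqujt rzmd cnvwd unh
Final line 2: bcswg

Answer: bcswg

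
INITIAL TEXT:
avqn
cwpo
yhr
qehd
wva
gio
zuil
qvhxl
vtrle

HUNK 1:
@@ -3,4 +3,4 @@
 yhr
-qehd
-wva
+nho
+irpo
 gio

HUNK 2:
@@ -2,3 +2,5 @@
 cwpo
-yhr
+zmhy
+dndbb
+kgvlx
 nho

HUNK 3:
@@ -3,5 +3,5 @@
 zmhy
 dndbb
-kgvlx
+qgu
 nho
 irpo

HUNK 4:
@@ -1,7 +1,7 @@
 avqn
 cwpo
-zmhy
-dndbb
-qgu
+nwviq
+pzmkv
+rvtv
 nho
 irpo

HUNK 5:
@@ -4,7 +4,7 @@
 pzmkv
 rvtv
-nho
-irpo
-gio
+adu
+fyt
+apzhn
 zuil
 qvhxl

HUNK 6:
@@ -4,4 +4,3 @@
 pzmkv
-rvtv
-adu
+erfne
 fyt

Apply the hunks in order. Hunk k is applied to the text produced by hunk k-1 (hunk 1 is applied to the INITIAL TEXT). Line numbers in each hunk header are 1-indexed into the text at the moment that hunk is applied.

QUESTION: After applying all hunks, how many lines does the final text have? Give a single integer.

Answer: 10

Derivation:
Hunk 1: at line 3 remove [qehd,wva] add [nho,irpo] -> 9 lines: avqn cwpo yhr nho irpo gio zuil qvhxl vtrle
Hunk 2: at line 2 remove [yhr] add [zmhy,dndbb,kgvlx] -> 11 lines: avqn cwpo zmhy dndbb kgvlx nho irpo gio zuil qvhxl vtrle
Hunk 3: at line 3 remove [kgvlx] add [qgu] -> 11 lines: avqn cwpo zmhy dndbb qgu nho irpo gio zuil qvhxl vtrle
Hunk 4: at line 1 remove [zmhy,dndbb,qgu] add [nwviq,pzmkv,rvtv] -> 11 lines: avqn cwpo nwviq pzmkv rvtv nho irpo gio zuil qvhxl vtrle
Hunk 5: at line 4 remove [nho,irpo,gio] add [adu,fyt,apzhn] -> 11 lines: avqn cwpo nwviq pzmkv rvtv adu fyt apzhn zuil qvhxl vtrle
Hunk 6: at line 4 remove [rvtv,adu] add [erfne] -> 10 lines: avqn cwpo nwviq pzmkv erfne fyt apzhn zuil qvhxl vtrle
Final line count: 10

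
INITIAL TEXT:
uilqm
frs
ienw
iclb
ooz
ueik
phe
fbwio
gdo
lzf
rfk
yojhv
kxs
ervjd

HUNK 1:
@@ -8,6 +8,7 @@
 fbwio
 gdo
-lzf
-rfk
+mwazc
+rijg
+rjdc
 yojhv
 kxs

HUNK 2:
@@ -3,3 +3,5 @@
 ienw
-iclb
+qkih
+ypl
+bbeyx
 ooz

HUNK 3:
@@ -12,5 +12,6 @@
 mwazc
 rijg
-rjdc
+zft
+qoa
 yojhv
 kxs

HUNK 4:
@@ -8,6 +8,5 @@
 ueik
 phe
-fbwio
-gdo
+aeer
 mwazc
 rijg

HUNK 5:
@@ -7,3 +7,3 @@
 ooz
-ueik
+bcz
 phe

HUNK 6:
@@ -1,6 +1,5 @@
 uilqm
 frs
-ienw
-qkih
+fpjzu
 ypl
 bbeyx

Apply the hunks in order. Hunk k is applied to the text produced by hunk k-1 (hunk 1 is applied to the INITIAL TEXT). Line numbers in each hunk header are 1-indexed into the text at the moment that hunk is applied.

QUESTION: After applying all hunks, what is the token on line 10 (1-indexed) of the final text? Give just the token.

Hunk 1: at line 8 remove [lzf,rfk] add [mwazc,rijg,rjdc] -> 15 lines: uilqm frs ienw iclb ooz ueik phe fbwio gdo mwazc rijg rjdc yojhv kxs ervjd
Hunk 2: at line 3 remove [iclb] add [qkih,ypl,bbeyx] -> 17 lines: uilqm frs ienw qkih ypl bbeyx ooz ueik phe fbwio gdo mwazc rijg rjdc yojhv kxs ervjd
Hunk 3: at line 12 remove [rjdc] add [zft,qoa] -> 18 lines: uilqm frs ienw qkih ypl bbeyx ooz ueik phe fbwio gdo mwazc rijg zft qoa yojhv kxs ervjd
Hunk 4: at line 8 remove [fbwio,gdo] add [aeer] -> 17 lines: uilqm frs ienw qkih ypl bbeyx ooz ueik phe aeer mwazc rijg zft qoa yojhv kxs ervjd
Hunk 5: at line 7 remove [ueik] add [bcz] -> 17 lines: uilqm frs ienw qkih ypl bbeyx ooz bcz phe aeer mwazc rijg zft qoa yojhv kxs ervjd
Hunk 6: at line 1 remove [ienw,qkih] add [fpjzu] -> 16 lines: uilqm frs fpjzu ypl bbeyx ooz bcz phe aeer mwazc rijg zft qoa yojhv kxs ervjd
Final line 10: mwazc

Answer: mwazc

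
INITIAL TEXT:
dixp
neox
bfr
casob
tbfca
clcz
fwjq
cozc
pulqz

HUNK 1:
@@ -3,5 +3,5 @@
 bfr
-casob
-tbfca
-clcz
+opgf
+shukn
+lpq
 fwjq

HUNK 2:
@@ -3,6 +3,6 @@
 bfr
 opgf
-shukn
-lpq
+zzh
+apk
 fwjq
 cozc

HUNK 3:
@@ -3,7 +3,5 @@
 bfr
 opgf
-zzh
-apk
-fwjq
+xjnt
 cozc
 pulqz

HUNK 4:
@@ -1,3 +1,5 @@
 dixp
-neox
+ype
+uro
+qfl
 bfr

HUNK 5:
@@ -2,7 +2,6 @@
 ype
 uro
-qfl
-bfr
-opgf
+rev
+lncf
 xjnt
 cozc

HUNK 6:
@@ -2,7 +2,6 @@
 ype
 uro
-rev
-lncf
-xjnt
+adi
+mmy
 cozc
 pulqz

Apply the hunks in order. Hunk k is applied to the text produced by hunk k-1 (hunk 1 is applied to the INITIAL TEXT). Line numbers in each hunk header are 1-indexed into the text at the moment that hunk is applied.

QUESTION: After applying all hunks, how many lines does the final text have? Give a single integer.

Hunk 1: at line 3 remove [casob,tbfca,clcz] add [opgf,shukn,lpq] -> 9 lines: dixp neox bfr opgf shukn lpq fwjq cozc pulqz
Hunk 2: at line 3 remove [shukn,lpq] add [zzh,apk] -> 9 lines: dixp neox bfr opgf zzh apk fwjq cozc pulqz
Hunk 3: at line 3 remove [zzh,apk,fwjq] add [xjnt] -> 7 lines: dixp neox bfr opgf xjnt cozc pulqz
Hunk 4: at line 1 remove [neox] add [ype,uro,qfl] -> 9 lines: dixp ype uro qfl bfr opgf xjnt cozc pulqz
Hunk 5: at line 2 remove [qfl,bfr,opgf] add [rev,lncf] -> 8 lines: dixp ype uro rev lncf xjnt cozc pulqz
Hunk 6: at line 2 remove [rev,lncf,xjnt] add [adi,mmy] -> 7 lines: dixp ype uro adi mmy cozc pulqz
Final line count: 7

Answer: 7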